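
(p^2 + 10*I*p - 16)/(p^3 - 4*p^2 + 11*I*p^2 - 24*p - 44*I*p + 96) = (p + 2*I)/(p^2 + p*(-4 + 3*I) - 12*I)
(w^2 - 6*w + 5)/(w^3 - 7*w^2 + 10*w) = (w - 1)/(w*(w - 2))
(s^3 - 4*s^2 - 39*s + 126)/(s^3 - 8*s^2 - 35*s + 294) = (s - 3)/(s - 7)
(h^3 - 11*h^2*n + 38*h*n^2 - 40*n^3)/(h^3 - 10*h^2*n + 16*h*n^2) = (h^2 - 9*h*n + 20*n^2)/(h*(h - 8*n))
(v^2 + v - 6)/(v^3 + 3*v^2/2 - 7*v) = 2*(v + 3)/(v*(2*v + 7))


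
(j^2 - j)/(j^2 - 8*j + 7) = j/(j - 7)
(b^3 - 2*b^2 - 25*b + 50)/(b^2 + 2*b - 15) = (b^2 - 7*b + 10)/(b - 3)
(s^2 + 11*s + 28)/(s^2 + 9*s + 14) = (s + 4)/(s + 2)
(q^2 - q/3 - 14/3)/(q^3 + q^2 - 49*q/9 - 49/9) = 3*(q + 2)/(3*q^2 + 10*q + 7)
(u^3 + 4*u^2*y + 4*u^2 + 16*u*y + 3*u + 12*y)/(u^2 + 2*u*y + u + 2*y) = (u^2 + 4*u*y + 3*u + 12*y)/(u + 2*y)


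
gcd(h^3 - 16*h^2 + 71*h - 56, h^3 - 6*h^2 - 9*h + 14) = h^2 - 8*h + 7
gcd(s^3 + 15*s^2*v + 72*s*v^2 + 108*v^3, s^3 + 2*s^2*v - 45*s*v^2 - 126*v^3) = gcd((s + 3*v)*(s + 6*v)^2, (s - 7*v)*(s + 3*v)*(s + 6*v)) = s^2 + 9*s*v + 18*v^2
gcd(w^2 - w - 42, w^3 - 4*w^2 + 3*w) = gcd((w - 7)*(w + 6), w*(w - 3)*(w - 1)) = 1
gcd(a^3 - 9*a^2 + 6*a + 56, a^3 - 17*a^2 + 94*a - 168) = a^2 - 11*a + 28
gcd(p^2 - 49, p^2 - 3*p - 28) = p - 7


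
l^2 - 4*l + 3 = (l - 3)*(l - 1)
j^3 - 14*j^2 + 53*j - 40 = (j - 8)*(j - 5)*(j - 1)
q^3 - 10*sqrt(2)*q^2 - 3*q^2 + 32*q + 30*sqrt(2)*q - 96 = (q - 3)*(q - 8*sqrt(2))*(q - 2*sqrt(2))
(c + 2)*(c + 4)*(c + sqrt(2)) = c^3 + sqrt(2)*c^2 + 6*c^2 + 8*c + 6*sqrt(2)*c + 8*sqrt(2)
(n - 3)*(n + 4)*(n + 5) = n^3 + 6*n^2 - 7*n - 60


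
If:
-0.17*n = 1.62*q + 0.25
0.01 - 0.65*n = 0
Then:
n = 0.02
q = -0.16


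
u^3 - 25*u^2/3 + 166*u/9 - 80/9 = (u - 5)*(u - 8/3)*(u - 2/3)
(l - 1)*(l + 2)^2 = l^3 + 3*l^2 - 4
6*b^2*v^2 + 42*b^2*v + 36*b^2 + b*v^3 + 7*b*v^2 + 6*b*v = (6*b + v)*(v + 6)*(b*v + b)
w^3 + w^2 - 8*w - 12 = (w - 3)*(w + 2)^2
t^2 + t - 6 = (t - 2)*(t + 3)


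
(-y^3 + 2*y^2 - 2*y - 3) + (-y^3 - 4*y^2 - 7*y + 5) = -2*y^3 - 2*y^2 - 9*y + 2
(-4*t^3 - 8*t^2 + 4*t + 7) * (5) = -20*t^3 - 40*t^2 + 20*t + 35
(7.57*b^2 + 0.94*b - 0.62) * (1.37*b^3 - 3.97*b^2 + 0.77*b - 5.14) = 10.3709*b^5 - 28.7651*b^4 + 1.2477*b^3 - 35.7246*b^2 - 5.309*b + 3.1868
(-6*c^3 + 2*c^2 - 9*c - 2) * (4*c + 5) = -24*c^4 - 22*c^3 - 26*c^2 - 53*c - 10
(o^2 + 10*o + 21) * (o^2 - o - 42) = o^4 + 9*o^3 - 31*o^2 - 441*o - 882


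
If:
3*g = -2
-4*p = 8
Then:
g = -2/3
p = -2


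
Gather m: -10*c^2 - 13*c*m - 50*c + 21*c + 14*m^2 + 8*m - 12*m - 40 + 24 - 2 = -10*c^2 - 29*c + 14*m^2 + m*(-13*c - 4) - 18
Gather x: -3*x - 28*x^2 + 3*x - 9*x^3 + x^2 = -9*x^3 - 27*x^2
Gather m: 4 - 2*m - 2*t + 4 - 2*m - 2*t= -4*m - 4*t + 8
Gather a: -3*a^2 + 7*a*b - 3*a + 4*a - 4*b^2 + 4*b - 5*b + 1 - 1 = -3*a^2 + a*(7*b + 1) - 4*b^2 - b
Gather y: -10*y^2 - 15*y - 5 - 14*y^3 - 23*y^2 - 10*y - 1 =-14*y^3 - 33*y^2 - 25*y - 6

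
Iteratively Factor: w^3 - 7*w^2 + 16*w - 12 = (w - 2)*(w^2 - 5*w + 6) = (w - 2)^2*(w - 3)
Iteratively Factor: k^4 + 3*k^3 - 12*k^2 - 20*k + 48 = (k + 4)*(k^3 - k^2 - 8*k + 12) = (k - 2)*(k + 4)*(k^2 + k - 6) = (k - 2)*(k + 3)*(k + 4)*(k - 2)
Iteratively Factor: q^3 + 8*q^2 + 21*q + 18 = (q + 3)*(q^2 + 5*q + 6) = (q + 3)^2*(q + 2)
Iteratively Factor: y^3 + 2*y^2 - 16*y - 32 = (y - 4)*(y^2 + 6*y + 8) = (y - 4)*(y + 2)*(y + 4)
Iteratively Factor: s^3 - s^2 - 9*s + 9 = (s - 1)*(s^2 - 9) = (s - 1)*(s + 3)*(s - 3)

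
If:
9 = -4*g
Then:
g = -9/4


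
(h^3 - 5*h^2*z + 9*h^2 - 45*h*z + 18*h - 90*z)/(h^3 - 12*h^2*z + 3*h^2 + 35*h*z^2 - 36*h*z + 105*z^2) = (-h - 6)/(-h + 7*z)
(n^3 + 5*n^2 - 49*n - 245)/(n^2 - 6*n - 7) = (n^2 + 12*n + 35)/(n + 1)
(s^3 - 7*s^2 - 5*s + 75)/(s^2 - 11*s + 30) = (s^2 - 2*s - 15)/(s - 6)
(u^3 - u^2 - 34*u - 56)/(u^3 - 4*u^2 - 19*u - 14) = (u + 4)/(u + 1)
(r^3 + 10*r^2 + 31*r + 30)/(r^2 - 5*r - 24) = (r^2 + 7*r + 10)/(r - 8)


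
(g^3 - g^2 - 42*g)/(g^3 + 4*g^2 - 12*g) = (g - 7)/(g - 2)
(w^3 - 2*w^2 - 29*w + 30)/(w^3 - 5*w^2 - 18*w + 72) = (w^2 + 4*w - 5)/(w^2 + w - 12)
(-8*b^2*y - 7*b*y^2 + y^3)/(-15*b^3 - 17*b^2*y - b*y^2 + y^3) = y*(-8*b + y)/(-15*b^2 - 2*b*y + y^2)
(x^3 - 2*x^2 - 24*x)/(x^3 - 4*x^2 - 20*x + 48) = x/(x - 2)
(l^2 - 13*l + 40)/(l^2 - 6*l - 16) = (l - 5)/(l + 2)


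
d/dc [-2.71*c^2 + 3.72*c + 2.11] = 3.72 - 5.42*c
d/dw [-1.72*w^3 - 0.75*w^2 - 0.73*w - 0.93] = -5.16*w^2 - 1.5*w - 0.73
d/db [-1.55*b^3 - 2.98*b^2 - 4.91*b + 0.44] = -4.65*b^2 - 5.96*b - 4.91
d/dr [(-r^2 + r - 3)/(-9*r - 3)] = (3*r^2 + 2*r - 10)/(3*(9*r^2 + 6*r + 1))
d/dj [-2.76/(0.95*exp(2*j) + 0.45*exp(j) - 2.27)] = (5.244*exp(j) + 1.242)*exp(j)/(0.95*exp(2*j) + 0.45*exp(j) - 2.27)^2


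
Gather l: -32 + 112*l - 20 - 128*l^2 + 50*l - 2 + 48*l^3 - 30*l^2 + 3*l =48*l^3 - 158*l^2 + 165*l - 54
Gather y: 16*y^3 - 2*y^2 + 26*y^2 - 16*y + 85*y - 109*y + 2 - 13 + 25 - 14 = 16*y^3 + 24*y^2 - 40*y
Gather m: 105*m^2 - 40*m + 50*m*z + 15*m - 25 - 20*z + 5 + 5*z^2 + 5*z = 105*m^2 + m*(50*z - 25) + 5*z^2 - 15*z - 20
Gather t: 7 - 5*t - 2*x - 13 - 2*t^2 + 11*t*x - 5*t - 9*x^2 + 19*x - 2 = -2*t^2 + t*(11*x - 10) - 9*x^2 + 17*x - 8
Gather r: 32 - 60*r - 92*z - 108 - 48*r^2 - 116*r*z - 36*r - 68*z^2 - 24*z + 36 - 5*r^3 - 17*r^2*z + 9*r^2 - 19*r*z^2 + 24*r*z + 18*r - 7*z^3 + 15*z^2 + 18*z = -5*r^3 + r^2*(-17*z - 39) + r*(-19*z^2 - 92*z - 78) - 7*z^3 - 53*z^2 - 98*z - 40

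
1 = 1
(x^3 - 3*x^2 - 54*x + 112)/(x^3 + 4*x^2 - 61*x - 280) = (x - 2)/(x + 5)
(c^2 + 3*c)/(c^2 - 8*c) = (c + 3)/(c - 8)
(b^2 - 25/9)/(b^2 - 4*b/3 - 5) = (b - 5/3)/(b - 3)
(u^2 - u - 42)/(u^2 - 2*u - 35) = (u + 6)/(u + 5)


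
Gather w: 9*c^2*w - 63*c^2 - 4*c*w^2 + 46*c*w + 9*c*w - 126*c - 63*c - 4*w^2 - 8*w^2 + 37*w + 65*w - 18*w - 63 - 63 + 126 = -63*c^2 - 189*c + w^2*(-4*c - 12) + w*(9*c^2 + 55*c + 84)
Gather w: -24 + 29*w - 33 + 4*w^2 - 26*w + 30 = 4*w^2 + 3*w - 27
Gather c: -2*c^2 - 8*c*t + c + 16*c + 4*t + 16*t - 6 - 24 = -2*c^2 + c*(17 - 8*t) + 20*t - 30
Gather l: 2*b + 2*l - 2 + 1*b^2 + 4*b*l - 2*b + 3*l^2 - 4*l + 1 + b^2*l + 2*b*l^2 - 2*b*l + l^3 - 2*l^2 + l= b^2 + l^3 + l^2*(2*b + 1) + l*(b^2 + 2*b - 1) - 1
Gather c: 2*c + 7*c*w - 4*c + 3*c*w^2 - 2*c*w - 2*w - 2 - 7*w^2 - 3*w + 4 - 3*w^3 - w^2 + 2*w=c*(3*w^2 + 5*w - 2) - 3*w^3 - 8*w^2 - 3*w + 2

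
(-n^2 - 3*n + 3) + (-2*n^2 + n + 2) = -3*n^2 - 2*n + 5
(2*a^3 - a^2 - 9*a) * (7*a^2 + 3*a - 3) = 14*a^5 - a^4 - 72*a^3 - 24*a^2 + 27*a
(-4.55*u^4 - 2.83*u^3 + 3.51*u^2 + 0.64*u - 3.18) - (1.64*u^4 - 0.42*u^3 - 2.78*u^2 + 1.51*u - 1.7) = -6.19*u^4 - 2.41*u^3 + 6.29*u^2 - 0.87*u - 1.48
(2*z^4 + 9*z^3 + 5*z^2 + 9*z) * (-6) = -12*z^4 - 54*z^3 - 30*z^2 - 54*z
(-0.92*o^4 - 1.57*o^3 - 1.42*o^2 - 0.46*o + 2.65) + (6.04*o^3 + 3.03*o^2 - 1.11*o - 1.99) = -0.92*o^4 + 4.47*o^3 + 1.61*o^2 - 1.57*o + 0.66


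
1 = 1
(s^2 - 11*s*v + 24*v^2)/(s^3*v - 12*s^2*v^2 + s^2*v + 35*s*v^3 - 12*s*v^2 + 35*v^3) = (s^2 - 11*s*v + 24*v^2)/(v*(s^3 - 12*s^2*v + s^2 + 35*s*v^2 - 12*s*v + 35*v^2))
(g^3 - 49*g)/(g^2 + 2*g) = (g^2 - 49)/(g + 2)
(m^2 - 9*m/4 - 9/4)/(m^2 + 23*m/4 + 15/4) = (m - 3)/(m + 5)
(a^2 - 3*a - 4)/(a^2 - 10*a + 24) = (a + 1)/(a - 6)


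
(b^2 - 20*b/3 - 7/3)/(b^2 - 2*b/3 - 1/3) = (b - 7)/(b - 1)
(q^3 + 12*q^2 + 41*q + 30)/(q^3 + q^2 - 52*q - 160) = (q^2 + 7*q + 6)/(q^2 - 4*q - 32)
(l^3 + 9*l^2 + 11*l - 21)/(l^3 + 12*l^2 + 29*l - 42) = (l + 3)/(l + 6)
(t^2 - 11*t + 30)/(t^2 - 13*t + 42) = (t - 5)/(t - 7)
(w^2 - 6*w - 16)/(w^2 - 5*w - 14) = (w - 8)/(w - 7)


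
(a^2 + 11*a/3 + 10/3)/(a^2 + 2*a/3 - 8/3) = (3*a + 5)/(3*a - 4)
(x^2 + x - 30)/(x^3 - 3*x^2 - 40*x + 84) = (x - 5)/(x^2 - 9*x + 14)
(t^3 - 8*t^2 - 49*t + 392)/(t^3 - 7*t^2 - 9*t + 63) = (t^2 - t - 56)/(t^2 - 9)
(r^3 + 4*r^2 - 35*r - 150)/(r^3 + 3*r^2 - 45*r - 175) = (r - 6)/(r - 7)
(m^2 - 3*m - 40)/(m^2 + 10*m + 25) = (m - 8)/(m + 5)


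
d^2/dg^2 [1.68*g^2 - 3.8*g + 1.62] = 3.36000000000000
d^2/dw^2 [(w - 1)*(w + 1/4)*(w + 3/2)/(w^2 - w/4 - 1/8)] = -16/(8*w^3 - 12*w^2 + 6*w - 1)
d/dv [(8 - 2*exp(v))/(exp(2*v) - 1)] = 2*(2*(exp(v) - 4)*exp(v) - exp(2*v) + 1)*exp(v)/(1 - exp(2*v))^2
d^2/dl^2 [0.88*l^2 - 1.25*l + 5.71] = 1.76000000000000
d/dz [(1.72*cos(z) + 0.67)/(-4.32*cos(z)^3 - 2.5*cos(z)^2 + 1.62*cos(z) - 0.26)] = (-14.8608*cos(z)^3 - 12.9832*cos(z)^2 - 3.35*cos(z) + 1.5326)*sin(z)/(18.6624*cos(z)^6 + 21.6*cos(z)^5 - 7.7468*cos(z)^4 - 5.8536*cos(z)^3 + 3.9244*cos(z)^2 - 0.8424*cos(z) + 0.0676)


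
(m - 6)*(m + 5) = m^2 - m - 30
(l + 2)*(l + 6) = l^2 + 8*l + 12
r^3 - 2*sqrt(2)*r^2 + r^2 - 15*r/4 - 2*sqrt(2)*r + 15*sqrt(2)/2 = (r - 3/2)*(r + 5/2)*(r - 2*sqrt(2))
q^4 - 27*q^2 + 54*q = q*(q - 3)^2*(q + 6)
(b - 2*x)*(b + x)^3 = b^4 + b^3*x - 3*b^2*x^2 - 5*b*x^3 - 2*x^4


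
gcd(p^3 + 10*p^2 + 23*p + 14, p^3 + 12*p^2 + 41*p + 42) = p^2 + 9*p + 14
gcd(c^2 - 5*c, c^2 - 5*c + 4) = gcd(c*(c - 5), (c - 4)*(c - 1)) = 1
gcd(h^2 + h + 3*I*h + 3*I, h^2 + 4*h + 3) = h + 1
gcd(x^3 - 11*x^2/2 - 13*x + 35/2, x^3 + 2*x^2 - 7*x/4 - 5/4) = x^2 + 3*x/2 - 5/2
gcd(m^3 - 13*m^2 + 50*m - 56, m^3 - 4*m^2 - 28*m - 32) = 1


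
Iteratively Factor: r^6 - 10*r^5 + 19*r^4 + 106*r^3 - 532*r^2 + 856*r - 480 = (r + 4)*(r^5 - 14*r^4 + 75*r^3 - 194*r^2 + 244*r - 120) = (r - 3)*(r + 4)*(r^4 - 11*r^3 + 42*r^2 - 68*r + 40) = (r - 3)*(r - 2)*(r + 4)*(r^3 - 9*r^2 + 24*r - 20) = (r - 3)*(r - 2)^2*(r + 4)*(r^2 - 7*r + 10) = (r - 3)*(r - 2)^3*(r + 4)*(r - 5)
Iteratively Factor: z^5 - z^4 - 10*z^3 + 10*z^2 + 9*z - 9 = (z - 1)*(z^4 - 10*z^2 + 9) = (z - 3)*(z - 1)*(z^3 + 3*z^2 - z - 3) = (z - 3)*(z - 1)*(z + 1)*(z^2 + 2*z - 3) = (z - 3)*(z - 1)^2*(z + 1)*(z + 3)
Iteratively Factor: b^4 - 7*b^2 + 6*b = (b - 2)*(b^3 + 2*b^2 - 3*b) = (b - 2)*(b - 1)*(b^2 + 3*b) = (b - 2)*(b - 1)*(b + 3)*(b)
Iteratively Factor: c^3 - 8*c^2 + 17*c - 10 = (c - 5)*(c^2 - 3*c + 2) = (c - 5)*(c - 1)*(c - 2)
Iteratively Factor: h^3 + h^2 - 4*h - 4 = (h + 1)*(h^2 - 4) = (h + 1)*(h + 2)*(h - 2)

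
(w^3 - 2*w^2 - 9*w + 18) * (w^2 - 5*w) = w^5 - 7*w^4 + w^3 + 63*w^2 - 90*w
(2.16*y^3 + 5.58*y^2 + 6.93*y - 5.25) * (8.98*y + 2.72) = 19.3968*y^4 + 55.9836*y^3 + 77.409*y^2 - 28.2954*y - 14.28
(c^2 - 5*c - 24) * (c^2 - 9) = c^4 - 5*c^3 - 33*c^2 + 45*c + 216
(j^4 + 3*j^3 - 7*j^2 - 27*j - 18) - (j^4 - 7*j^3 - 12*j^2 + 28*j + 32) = 10*j^3 + 5*j^2 - 55*j - 50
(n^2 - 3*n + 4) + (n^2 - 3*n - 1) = 2*n^2 - 6*n + 3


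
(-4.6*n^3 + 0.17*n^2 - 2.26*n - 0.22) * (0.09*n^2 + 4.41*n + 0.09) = -0.414*n^5 - 20.2707*n^4 + 0.1323*n^3 - 9.9711*n^2 - 1.1736*n - 0.0198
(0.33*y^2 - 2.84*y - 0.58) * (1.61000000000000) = 0.5313*y^2 - 4.5724*y - 0.9338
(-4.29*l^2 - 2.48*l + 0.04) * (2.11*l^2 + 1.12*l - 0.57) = -9.0519*l^4 - 10.0376*l^3 - 0.2479*l^2 + 1.4584*l - 0.0228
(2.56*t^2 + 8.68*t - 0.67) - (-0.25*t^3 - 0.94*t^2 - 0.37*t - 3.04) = 0.25*t^3 + 3.5*t^2 + 9.05*t + 2.37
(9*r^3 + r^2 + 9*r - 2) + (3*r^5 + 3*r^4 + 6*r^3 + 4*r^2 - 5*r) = 3*r^5 + 3*r^4 + 15*r^3 + 5*r^2 + 4*r - 2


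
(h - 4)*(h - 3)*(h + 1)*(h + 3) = h^4 - 3*h^3 - 13*h^2 + 27*h + 36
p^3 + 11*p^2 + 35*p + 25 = (p + 1)*(p + 5)^2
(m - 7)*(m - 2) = m^2 - 9*m + 14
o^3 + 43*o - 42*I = (o - 6*I)*(o - I)*(o + 7*I)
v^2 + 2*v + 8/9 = (v + 2/3)*(v + 4/3)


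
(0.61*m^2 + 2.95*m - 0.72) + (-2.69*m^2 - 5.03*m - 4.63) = -2.08*m^2 - 2.08*m - 5.35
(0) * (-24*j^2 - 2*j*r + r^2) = 0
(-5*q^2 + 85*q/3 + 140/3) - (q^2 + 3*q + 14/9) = -6*q^2 + 76*q/3 + 406/9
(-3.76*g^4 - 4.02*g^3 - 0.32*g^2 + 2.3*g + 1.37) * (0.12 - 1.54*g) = 5.7904*g^5 + 5.7396*g^4 + 0.0104000000000001*g^3 - 3.5804*g^2 - 1.8338*g + 0.1644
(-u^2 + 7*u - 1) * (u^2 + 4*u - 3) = -u^4 + 3*u^3 + 30*u^2 - 25*u + 3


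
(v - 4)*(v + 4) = v^2 - 16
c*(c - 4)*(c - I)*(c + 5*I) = c^4 - 4*c^3 + 4*I*c^3 + 5*c^2 - 16*I*c^2 - 20*c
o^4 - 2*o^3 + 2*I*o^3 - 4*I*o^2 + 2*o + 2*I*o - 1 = (o - 1)^2*(o + I)^2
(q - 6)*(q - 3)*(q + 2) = q^3 - 7*q^2 + 36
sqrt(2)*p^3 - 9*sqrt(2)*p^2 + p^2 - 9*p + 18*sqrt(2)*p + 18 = (p - 6)*(p - 3)*(sqrt(2)*p + 1)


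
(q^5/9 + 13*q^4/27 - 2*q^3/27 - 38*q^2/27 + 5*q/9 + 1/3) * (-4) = -4*q^5/9 - 52*q^4/27 + 8*q^3/27 + 152*q^2/27 - 20*q/9 - 4/3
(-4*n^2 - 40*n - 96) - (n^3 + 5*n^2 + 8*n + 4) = -n^3 - 9*n^2 - 48*n - 100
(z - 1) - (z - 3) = 2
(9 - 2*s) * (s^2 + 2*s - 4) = -2*s^3 + 5*s^2 + 26*s - 36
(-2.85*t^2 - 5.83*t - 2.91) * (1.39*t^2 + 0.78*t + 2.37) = -3.9615*t^4 - 10.3267*t^3 - 15.3468*t^2 - 16.0869*t - 6.8967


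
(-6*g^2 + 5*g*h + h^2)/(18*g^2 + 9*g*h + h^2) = (-g + h)/(3*g + h)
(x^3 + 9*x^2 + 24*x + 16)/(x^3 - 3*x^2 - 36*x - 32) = (x + 4)/(x - 8)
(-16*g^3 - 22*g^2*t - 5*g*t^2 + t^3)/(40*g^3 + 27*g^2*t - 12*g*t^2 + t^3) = (2*g + t)/(-5*g + t)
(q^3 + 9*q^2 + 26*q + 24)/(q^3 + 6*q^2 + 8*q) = (q + 3)/q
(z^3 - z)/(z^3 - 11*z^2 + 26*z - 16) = z*(z + 1)/(z^2 - 10*z + 16)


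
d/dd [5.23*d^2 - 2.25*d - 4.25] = 10.46*d - 2.25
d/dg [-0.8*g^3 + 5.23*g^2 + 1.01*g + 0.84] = -2.4*g^2 + 10.46*g + 1.01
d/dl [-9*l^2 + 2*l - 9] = 2 - 18*l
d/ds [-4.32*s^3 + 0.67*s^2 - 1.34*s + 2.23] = -12.96*s^2 + 1.34*s - 1.34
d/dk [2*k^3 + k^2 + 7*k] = 6*k^2 + 2*k + 7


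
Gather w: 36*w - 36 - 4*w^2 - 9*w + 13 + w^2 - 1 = -3*w^2 + 27*w - 24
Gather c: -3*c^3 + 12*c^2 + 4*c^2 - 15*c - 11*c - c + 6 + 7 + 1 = -3*c^3 + 16*c^2 - 27*c + 14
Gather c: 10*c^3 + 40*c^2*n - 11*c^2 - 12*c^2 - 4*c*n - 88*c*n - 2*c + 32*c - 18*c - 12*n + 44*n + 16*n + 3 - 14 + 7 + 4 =10*c^3 + c^2*(40*n - 23) + c*(12 - 92*n) + 48*n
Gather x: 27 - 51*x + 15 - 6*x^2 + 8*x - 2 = -6*x^2 - 43*x + 40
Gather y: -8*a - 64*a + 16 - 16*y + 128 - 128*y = -72*a - 144*y + 144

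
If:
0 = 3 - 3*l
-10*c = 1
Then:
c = -1/10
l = 1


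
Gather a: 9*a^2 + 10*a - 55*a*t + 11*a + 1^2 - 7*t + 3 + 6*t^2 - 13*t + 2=9*a^2 + a*(21 - 55*t) + 6*t^2 - 20*t + 6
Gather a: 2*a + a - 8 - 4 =3*a - 12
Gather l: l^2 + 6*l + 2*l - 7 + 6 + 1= l^2 + 8*l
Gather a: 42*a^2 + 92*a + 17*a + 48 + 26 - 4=42*a^2 + 109*a + 70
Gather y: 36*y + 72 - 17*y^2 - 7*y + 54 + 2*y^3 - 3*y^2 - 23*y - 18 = 2*y^3 - 20*y^2 + 6*y + 108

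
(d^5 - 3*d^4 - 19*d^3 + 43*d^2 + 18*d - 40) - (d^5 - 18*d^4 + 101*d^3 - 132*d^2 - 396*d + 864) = 15*d^4 - 120*d^3 + 175*d^2 + 414*d - 904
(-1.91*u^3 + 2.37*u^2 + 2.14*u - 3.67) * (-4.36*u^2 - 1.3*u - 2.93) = 8.3276*u^5 - 7.8502*u^4 - 6.8151*u^3 + 6.2751*u^2 - 1.4992*u + 10.7531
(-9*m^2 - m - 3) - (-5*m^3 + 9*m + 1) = 5*m^3 - 9*m^2 - 10*m - 4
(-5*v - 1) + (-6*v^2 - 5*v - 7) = -6*v^2 - 10*v - 8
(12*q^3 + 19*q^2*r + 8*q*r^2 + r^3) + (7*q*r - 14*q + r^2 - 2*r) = 12*q^3 + 19*q^2*r + 8*q*r^2 + 7*q*r - 14*q + r^3 + r^2 - 2*r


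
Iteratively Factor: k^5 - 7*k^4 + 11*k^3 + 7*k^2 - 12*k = (k - 4)*(k^4 - 3*k^3 - k^2 + 3*k) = k*(k - 4)*(k^3 - 3*k^2 - k + 3) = k*(k - 4)*(k - 1)*(k^2 - 2*k - 3) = k*(k - 4)*(k - 1)*(k + 1)*(k - 3)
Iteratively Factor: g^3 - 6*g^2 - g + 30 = (g - 3)*(g^2 - 3*g - 10) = (g - 5)*(g - 3)*(g + 2)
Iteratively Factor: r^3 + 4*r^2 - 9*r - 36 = (r - 3)*(r^2 + 7*r + 12) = (r - 3)*(r + 4)*(r + 3)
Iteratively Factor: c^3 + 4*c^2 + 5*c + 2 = (c + 2)*(c^2 + 2*c + 1) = (c + 1)*(c + 2)*(c + 1)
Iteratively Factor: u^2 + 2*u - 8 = (u - 2)*(u + 4)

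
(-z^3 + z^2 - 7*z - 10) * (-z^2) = z^5 - z^4 + 7*z^3 + 10*z^2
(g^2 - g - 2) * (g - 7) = g^3 - 8*g^2 + 5*g + 14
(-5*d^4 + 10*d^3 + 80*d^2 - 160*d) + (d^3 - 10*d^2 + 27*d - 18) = -5*d^4 + 11*d^3 + 70*d^2 - 133*d - 18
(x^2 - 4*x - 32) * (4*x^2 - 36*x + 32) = 4*x^4 - 52*x^3 + 48*x^2 + 1024*x - 1024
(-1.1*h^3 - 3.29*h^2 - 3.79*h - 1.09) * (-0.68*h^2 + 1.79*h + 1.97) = 0.748*h^5 + 0.2682*h^4 - 5.4789*h^3 - 12.5242*h^2 - 9.4174*h - 2.1473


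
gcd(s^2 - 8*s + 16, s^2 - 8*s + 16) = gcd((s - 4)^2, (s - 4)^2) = s^2 - 8*s + 16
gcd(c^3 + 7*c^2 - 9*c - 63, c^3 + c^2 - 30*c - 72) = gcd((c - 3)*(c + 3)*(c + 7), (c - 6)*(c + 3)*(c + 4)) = c + 3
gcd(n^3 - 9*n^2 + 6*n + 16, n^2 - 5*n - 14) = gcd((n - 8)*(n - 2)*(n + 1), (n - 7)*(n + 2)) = 1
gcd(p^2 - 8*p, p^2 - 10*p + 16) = p - 8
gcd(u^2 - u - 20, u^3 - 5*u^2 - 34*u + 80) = 1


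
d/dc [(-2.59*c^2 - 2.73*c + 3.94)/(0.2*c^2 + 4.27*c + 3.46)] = (-10.5133*c^2 - 19.4988*c - 26.2696)/(0.04*c^4 + 1.708*c^3 + 19.6169*c^2 + 29.5484*c + 11.9716)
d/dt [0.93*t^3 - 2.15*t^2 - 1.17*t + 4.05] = 2.79*t^2 - 4.3*t - 1.17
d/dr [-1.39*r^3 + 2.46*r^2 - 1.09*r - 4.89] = -4.17*r^2 + 4.92*r - 1.09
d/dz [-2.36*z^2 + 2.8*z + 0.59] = 2.8 - 4.72*z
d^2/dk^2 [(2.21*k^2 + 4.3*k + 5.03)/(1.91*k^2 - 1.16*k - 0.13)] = (41.166612*k^3 + 113.392116*k^2 - 60.460668*k + 14.812452)/(6.967871*k^6 - 12.695388*k^5 + 6.287529*k^4 + 0.167272*k^3 - 0.427947*k^2 - 0.058812*k - 0.002197)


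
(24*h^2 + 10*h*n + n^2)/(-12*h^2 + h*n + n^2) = (-6*h - n)/(3*h - n)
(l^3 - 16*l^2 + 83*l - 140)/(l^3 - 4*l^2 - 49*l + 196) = (l - 5)/(l + 7)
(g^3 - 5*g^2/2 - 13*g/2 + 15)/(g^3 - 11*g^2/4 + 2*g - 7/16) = 8*(2*g^3 - 5*g^2 - 13*g + 30)/(16*g^3 - 44*g^2 + 32*g - 7)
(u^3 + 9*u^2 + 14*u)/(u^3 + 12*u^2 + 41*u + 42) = u/(u + 3)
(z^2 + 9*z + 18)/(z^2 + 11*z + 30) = (z + 3)/(z + 5)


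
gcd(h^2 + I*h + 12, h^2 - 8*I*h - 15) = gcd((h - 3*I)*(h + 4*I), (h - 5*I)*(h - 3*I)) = h - 3*I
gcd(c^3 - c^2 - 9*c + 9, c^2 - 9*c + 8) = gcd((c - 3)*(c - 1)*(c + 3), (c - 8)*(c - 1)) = c - 1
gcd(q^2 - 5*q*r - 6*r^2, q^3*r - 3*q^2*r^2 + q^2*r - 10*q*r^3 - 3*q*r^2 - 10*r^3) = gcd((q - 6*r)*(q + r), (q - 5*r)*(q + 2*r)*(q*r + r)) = 1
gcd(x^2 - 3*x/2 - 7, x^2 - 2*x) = 1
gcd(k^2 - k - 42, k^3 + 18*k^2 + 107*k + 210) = k + 6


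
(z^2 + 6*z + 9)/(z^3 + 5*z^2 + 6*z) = (z + 3)/(z*(z + 2))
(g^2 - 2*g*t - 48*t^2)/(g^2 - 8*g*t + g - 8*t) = (g + 6*t)/(g + 1)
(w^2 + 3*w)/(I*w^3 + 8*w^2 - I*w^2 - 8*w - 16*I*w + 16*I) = -I*w*(w + 3)/(w^3 - w^2*(1 + 8*I) - 8*w*(2 - I) + 16)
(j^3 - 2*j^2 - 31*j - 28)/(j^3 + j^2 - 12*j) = (j^2 - 6*j - 7)/(j*(j - 3))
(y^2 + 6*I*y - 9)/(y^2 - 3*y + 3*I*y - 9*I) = (y + 3*I)/(y - 3)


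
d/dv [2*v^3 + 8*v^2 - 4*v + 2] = 6*v^2 + 16*v - 4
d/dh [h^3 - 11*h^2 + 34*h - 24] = 3*h^2 - 22*h + 34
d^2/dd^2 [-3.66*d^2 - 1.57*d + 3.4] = -7.32000000000000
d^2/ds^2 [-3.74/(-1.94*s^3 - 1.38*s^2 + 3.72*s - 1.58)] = (-(43.5336*s + 10.3224)*(1.94*s^3 + 1.38*s^2 - 3.72*s + 1.58) + 3.74*(5.82*s^2 + 2.76*s - 3.72)*(11.64*s^2 + 5.52*s - 7.44))/(1.94*s^3 + 1.38*s^2 - 3.72*s + 1.58)^3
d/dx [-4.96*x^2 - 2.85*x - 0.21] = -9.92*x - 2.85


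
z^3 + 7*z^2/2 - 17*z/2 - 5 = (z - 2)*(z + 1/2)*(z + 5)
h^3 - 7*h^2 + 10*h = h*(h - 5)*(h - 2)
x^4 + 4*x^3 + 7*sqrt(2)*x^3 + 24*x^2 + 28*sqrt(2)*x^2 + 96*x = x*(x + 4)*(x + 3*sqrt(2))*(x + 4*sqrt(2))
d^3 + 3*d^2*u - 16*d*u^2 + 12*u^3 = (d - 2*u)*(d - u)*(d + 6*u)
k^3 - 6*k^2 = k^2*(k - 6)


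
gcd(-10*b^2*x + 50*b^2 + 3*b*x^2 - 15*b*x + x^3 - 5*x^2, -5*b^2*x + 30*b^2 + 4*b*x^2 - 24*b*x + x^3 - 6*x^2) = 5*b + x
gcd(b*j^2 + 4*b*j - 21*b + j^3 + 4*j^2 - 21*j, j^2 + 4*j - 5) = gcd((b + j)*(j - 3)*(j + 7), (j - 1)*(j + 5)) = 1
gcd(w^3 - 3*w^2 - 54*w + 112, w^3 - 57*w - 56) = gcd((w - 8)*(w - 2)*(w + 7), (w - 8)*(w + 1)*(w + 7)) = w^2 - w - 56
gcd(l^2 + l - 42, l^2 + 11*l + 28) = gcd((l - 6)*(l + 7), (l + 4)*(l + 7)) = l + 7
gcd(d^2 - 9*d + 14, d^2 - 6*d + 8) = d - 2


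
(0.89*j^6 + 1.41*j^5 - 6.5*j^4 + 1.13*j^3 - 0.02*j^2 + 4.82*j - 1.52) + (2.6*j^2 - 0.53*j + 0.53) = 0.89*j^6 + 1.41*j^5 - 6.5*j^4 + 1.13*j^3 + 2.58*j^2 + 4.29*j - 0.99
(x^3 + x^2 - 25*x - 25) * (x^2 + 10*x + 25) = x^5 + 11*x^4 + 10*x^3 - 250*x^2 - 875*x - 625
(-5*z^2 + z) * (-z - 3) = 5*z^3 + 14*z^2 - 3*z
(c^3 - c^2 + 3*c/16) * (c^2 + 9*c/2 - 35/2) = c^5 + 7*c^4/2 - 349*c^3/16 + 587*c^2/32 - 105*c/32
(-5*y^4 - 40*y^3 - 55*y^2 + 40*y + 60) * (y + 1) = -5*y^5 - 45*y^4 - 95*y^3 - 15*y^2 + 100*y + 60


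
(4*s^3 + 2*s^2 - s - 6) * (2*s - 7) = 8*s^4 - 24*s^3 - 16*s^2 - 5*s + 42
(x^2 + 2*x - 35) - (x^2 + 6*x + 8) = -4*x - 43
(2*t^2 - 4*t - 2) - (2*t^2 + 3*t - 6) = 4 - 7*t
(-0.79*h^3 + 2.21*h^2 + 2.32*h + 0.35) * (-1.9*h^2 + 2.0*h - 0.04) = 1.501*h^5 - 5.779*h^4 + 0.0436000000000005*h^3 + 3.8866*h^2 + 0.6072*h - 0.014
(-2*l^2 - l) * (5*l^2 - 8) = -10*l^4 - 5*l^3 + 16*l^2 + 8*l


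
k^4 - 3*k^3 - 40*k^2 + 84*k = k*(k - 7)*(k - 2)*(k + 6)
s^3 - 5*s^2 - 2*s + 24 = (s - 4)*(s - 3)*(s + 2)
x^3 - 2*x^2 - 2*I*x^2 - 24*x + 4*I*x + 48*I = (x - 6)*(x + 4)*(x - 2*I)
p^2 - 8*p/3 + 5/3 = (p - 5/3)*(p - 1)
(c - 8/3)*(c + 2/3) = c^2 - 2*c - 16/9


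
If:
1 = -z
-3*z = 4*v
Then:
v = 3/4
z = -1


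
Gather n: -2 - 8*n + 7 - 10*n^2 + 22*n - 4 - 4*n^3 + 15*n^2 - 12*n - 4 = -4*n^3 + 5*n^2 + 2*n - 3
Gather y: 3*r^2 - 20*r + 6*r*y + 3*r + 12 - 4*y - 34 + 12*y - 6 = 3*r^2 - 17*r + y*(6*r + 8) - 28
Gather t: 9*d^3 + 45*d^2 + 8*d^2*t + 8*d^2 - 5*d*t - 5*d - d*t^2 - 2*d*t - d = 9*d^3 + 53*d^2 - d*t^2 - 6*d + t*(8*d^2 - 7*d)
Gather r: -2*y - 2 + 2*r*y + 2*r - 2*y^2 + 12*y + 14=r*(2*y + 2) - 2*y^2 + 10*y + 12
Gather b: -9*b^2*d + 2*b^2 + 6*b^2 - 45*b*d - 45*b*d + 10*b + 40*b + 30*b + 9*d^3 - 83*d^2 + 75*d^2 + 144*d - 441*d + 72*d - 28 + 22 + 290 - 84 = b^2*(8 - 9*d) + b*(80 - 90*d) + 9*d^3 - 8*d^2 - 225*d + 200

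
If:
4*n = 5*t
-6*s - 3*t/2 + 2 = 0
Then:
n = 5*t/4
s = 1/3 - t/4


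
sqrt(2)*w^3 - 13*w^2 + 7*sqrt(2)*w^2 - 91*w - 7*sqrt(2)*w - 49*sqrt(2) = (w + 7)*(w - 7*sqrt(2))*(sqrt(2)*w + 1)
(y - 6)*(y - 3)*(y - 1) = y^3 - 10*y^2 + 27*y - 18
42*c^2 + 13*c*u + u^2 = (6*c + u)*(7*c + u)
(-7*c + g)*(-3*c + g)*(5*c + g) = 105*c^3 - 29*c^2*g - 5*c*g^2 + g^3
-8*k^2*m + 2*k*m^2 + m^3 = m*(-2*k + m)*(4*k + m)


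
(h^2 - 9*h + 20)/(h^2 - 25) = (h - 4)/(h + 5)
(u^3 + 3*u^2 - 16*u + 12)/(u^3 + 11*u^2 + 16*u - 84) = (u - 1)/(u + 7)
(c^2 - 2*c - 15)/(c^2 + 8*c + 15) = (c - 5)/(c + 5)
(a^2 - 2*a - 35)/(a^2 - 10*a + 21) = (a + 5)/(a - 3)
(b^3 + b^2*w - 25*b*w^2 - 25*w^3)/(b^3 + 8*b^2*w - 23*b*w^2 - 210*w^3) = (b^2 + 6*b*w + 5*w^2)/(b^2 + 13*b*w + 42*w^2)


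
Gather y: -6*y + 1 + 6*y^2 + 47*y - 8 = 6*y^2 + 41*y - 7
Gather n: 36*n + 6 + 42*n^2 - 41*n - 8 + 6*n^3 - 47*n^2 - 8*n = 6*n^3 - 5*n^2 - 13*n - 2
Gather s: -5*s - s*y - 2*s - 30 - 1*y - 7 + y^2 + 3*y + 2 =s*(-y - 7) + y^2 + 2*y - 35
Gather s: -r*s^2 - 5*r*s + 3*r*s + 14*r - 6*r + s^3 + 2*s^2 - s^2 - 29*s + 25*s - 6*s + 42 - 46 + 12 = 8*r + s^3 + s^2*(1 - r) + s*(-2*r - 10) + 8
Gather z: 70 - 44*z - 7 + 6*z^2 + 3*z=6*z^2 - 41*z + 63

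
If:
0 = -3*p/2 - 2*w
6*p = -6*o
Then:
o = 4*w/3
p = -4*w/3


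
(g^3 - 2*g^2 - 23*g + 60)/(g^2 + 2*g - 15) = g - 4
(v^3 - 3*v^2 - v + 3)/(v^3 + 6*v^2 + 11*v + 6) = (v^2 - 4*v + 3)/(v^2 + 5*v + 6)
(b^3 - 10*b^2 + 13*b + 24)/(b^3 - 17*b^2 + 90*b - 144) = (b + 1)/(b - 6)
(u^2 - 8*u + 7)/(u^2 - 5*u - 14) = (u - 1)/(u + 2)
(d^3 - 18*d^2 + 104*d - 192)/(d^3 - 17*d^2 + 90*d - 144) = (d - 4)/(d - 3)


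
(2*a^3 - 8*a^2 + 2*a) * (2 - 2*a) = -4*a^4 + 20*a^3 - 20*a^2 + 4*a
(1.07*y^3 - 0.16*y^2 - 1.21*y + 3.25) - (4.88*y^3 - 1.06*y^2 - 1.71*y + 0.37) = -3.81*y^3 + 0.9*y^2 + 0.5*y + 2.88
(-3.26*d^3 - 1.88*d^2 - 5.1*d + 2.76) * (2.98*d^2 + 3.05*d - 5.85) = -9.7148*d^5 - 15.5454*d^4 - 1.861*d^3 + 3.6678*d^2 + 38.253*d - 16.146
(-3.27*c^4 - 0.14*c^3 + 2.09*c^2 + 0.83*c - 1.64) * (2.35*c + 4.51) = -7.6845*c^5 - 15.0767*c^4 + 4.2801*c^3 + 11.3764*c^2 - 0.1107*c - 7.3964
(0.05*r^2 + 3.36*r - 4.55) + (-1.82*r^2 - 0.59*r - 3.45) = -1.77*r^2 + 2.77*r - 8.0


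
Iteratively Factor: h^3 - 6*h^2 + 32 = (h - 4)*(h^2 - 2*h - 8) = (h - 4)*(h + 2)*(h - 4)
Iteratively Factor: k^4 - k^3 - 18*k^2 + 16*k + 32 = (k - 4)*(k^3 + 3*k^2 - 6*k - 8) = (k - 4)*(k + 4)*(k^2 - k - 2) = (k - 4)*(k - 2)*(k + 4)*(k + 1)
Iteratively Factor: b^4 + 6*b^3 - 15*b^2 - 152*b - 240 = (b + 4)*(b^3 + 2*b^2 - 23*b - 60) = (b - 5)*(b + 4)*(b^2 + 7*b + 12) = (b - 5)*(b + 3)*(b + 4)*(b + 4)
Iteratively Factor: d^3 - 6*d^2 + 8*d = (d)*(d^2 - 6*d + 8) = d*(d - 2)*(d - 4)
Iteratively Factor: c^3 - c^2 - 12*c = (c - 4)*(c^2 + 3*c) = (c - 4)*(c + 3)*(c)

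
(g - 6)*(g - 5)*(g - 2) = g^3 - 13*g^2 + 52*g - 60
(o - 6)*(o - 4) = o^2 - 10*o + 24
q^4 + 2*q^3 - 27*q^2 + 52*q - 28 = (q - 2)^2*(q - 1)*(q + 7)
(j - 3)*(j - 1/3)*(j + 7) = j^3 + 11*j^2/3 - 67*j/3 + 7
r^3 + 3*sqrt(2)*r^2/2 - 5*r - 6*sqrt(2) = (r - 3*sqrt(2)/2)*(r + sqrt(2))*(r + 2*sqrt(2))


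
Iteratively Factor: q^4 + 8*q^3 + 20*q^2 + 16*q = (q + 2)*(q^3 + 6*q^2 + 8*q) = (q + 2)*(q + 4)*(q^2 + 2*q) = q*(q + 2)*(q + 4)*(q + 2)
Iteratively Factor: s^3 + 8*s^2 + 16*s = (s + 4)*(s^2 + 4*s) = s*(s + 4)*(s + 4)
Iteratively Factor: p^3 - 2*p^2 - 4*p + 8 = (p + 2)*(p^2 - 4*p + 4) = (p - 2)*(p + 2)*(p - 2)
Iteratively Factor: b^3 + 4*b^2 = (b + 4)*(b^2) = b*(b + 4)*(b)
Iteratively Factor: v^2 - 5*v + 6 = (v - 2)*(v - 3)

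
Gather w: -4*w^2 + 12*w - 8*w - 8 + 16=-4*w^2 + 4*w + 8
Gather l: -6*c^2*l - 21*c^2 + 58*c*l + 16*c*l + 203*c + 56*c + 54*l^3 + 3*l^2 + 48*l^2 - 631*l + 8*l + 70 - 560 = -21*c^2 + 259*c + 54*l^3 + 51*l^2 + l*(-6*c^2 + 74*c - 623) - 490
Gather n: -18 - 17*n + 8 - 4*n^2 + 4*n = -4*n^2 - 13*n - 10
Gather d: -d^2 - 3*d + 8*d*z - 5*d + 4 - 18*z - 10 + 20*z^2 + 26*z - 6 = -d^2 + d*(8*z - 8) + 20*z^2 + 8*z - 12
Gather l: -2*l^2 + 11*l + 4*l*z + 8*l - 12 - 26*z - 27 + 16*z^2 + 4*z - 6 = -2*l^2 + l*(4*z + 19) + 16*z^2 - 22*z - 45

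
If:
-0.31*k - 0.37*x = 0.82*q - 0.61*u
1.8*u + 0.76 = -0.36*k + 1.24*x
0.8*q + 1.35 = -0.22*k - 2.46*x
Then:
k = 12.4538606403013*x + 5.45372612321765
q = -6.49981167608286*x - 3.18727468388485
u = -1.80188323917137*x - 1.51296744686575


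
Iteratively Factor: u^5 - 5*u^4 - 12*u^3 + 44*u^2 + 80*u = (u - 4)*(u^4 - u^3 - 16*u^2 - 20*u) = u*(u - 4)*(u^3 - u^2 - 16*u - 20) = u*(u - 5)*(u - 4)*(u^2 + 4*u + 4) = u*(u - 5)*(u - 4)*(u + 2)*(u + 2)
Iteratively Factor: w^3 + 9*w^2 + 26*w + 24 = (w + 4)*(w^2 + 5*w + 6) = (w + 2)*(w + 4)*(w + 3)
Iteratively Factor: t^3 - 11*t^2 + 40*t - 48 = (t - 4)*(t^2 - 7*t + 12) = (t - 4)*(t - 3)*(t - 4)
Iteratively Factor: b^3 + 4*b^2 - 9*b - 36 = (b + 3)*(b^2 + b - 12) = (b - 3)*(b + 3)*(b + 4)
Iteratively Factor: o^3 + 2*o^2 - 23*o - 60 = (o + 3)*(o^2 - o - 20) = (o + 3)*(o + 4)*(o - 5)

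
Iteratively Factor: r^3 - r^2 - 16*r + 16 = (r + 4)*(r^2 - 5*r + 4) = (r - 4)*(r + 4)*(r - 1)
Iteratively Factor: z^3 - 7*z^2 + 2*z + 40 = (z - 4)*(z^2 - 3*z - 10) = (z - 5)*(z - 4)*(z + 2)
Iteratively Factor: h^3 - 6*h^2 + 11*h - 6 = (h - 1)*(h^2 - 5*h + 6) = (h - 3)*(h - 1)*(h - 2)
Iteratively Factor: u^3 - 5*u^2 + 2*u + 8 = (u + 1)*(u^2 - 6*u + 8) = (u - 4)*(u + 1)*(u - 2)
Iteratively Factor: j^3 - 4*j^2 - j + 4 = (j - 4)*(j^2 - 1) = (j - 4)*(j - 1)*(j + 1)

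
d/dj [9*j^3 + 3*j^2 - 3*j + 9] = 27*j^2 + 6*j - 3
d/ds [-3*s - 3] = -3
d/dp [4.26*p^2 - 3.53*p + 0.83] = 8.52*p - 3.53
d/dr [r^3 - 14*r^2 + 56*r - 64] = 3*r^2 - 28*r + 56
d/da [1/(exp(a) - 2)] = -exp(a)/(exp(a) - 2)^2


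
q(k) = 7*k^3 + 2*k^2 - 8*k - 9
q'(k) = 21*k^2 + 4*k - 8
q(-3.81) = -336.63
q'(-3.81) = 281.60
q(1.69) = 16.98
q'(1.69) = 58.74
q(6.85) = 2279.98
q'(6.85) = 1004.77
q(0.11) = -9.85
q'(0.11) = -7.31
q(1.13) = -5.39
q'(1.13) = 23.33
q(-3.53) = -263.75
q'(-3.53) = 239.56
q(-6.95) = -2206.71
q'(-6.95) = 978.55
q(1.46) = 5.37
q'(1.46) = 42.60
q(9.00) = 5184.00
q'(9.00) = 1729.00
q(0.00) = -9.00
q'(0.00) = -8.00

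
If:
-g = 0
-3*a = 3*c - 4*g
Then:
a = -c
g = 0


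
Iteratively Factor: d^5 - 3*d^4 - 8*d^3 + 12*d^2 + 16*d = (d - 4)*(d^4 + d^3 - 4*d^2 - 4*d) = d*(d - 4)*(d^3 + d^2 - 4*d - 4) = d*(d - 4)*(d - 2)*(d^2 + 3*d + 2) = d*(d - 4)*(d - 2)*(d + 1)*(d + 2)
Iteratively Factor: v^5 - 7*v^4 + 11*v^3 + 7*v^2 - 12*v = (v - 3)*(v^4 - 4*v^3 - v^2 + 4*v) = (v - 3)*(v + 1)*(v^3 - 5*v^2 + 4*v) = (v - 4)*(v - 3)*(v + 1)*(v^2 - v) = (v - 4)*(v - 3)*(v - 1)*(v + 1)*(v)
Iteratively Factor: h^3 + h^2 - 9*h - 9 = (h + 1)*(h^2 - 9) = (h + 1)*(h + 3)*(h - 3)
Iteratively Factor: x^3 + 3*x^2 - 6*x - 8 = (x + 4)*(x^2 - x - 2) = (x + 1)*(x + 4)*(x - 2)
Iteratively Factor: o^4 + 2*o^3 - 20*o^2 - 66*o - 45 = (o + 3)*(o^3 - o^2 - 17*o - 15) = (o + 1)*(o + 3)*(o^2 - 2*o - 15) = (o - 5)*(o + 1)*(o + 3)*(o + 3)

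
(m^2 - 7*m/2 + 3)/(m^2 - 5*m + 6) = (m - 3/2)/(m - 3)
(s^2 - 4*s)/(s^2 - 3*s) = (s - 4)/(s - 3)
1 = 1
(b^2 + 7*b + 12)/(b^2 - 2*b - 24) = (b + 3)/(b - 6)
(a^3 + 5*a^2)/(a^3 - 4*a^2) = (a + 5)/(a - 4)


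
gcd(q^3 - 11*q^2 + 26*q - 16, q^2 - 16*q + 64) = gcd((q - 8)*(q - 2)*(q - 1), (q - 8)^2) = q - 8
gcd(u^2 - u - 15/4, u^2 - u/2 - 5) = u - 5/2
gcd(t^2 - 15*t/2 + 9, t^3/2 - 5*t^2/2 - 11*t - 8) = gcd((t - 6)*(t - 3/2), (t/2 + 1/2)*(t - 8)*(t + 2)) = 1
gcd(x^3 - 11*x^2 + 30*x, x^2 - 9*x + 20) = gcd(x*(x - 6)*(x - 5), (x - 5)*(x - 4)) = x - 5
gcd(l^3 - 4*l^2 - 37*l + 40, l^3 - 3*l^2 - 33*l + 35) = l^2 + 4*l - 5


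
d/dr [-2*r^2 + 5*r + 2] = 5 - 4*r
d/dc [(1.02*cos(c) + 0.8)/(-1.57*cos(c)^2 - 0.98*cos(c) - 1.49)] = (-1.6014*cos(c)^2 - 2.512*cos(c) + 0.7358)*sin(c)/(2.4649*cos(c)^4 + 3.0772*cos(c)^3 + 5.639*cos(c)^2 + 2.9204*cos(c) + 2.2201)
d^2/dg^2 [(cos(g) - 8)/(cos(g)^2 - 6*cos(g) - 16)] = (sin(g)^2 + 2*cos(g) + 1)/(cos(g) + 2)^3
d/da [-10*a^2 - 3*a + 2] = -20*a - 3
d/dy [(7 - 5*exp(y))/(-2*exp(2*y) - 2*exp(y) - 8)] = (-(2*exp(y) + 1)*(5*exp(y) - 7) + 5*exp(2*y) + 5*exp(y) + 20)*exp(y)/(2*(exp(2*y) + exp(y) + 4)^2)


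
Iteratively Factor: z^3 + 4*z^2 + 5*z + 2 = (z + 2)*(z^2 + 2*z + 1) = (z + 1)*(z + 2)*(z + 1)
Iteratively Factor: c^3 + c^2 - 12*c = (c - 3)*(c^2 + 4*c) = (c - 3)*(c + 4)*(c)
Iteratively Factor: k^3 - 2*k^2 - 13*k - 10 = (k - 5)*(k^2 + 3*k + 2) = (k - 5)*(k + 2)*(k + 1)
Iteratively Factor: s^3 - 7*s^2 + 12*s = (s - 4)*(s^2 - 3*s) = s*(s - 4)*(s - 3)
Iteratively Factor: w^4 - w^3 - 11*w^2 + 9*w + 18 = (w - 3)*(w^3 + 2*w^2 - 5*w - 6) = (w - 3)*(w - 2)*(w^2 + 4*w + 3) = (w - 3)*(w - 2)*(w + 3)*(w + 1)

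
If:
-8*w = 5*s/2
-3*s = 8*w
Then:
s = 0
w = 0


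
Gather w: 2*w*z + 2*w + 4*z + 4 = w*(2*z + 2) + 4*z + 4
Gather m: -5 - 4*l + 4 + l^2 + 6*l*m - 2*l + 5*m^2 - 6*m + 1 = l^2 - 6*l + 5*m^2 + m*(6*l - 6)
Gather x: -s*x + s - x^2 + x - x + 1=-s*x + s - x^2 + 1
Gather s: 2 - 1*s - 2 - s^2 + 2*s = -s^2 + s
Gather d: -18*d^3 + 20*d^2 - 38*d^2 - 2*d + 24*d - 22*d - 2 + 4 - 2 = -18*d^3 - 18*d^2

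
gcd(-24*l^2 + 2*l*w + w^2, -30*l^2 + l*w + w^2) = 6*l + w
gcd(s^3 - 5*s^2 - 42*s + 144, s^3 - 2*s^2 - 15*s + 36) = s - 3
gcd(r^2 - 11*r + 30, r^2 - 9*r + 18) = r - 6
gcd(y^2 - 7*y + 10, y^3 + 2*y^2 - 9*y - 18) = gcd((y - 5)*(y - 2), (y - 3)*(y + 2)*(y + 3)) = 1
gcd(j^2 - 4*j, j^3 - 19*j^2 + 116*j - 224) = j - 4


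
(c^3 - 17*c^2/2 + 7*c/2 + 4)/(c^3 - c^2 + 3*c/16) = 8*(2*c^3 - 17*c^2 + 7*c + 8)/(c*(16*c^2 - 16*c + 3))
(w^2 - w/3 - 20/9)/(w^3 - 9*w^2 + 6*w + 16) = (w^2 - w/3 - 20/9)/(w^3 - 9*w^2 + 6*w + 16)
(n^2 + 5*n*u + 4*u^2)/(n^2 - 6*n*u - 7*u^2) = (-n - 4*u)/(-n + 7*u)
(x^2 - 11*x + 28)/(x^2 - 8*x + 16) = (x - 7)/(x - 4)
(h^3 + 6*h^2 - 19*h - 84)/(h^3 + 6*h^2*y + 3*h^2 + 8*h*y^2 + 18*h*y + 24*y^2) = (h^2 + 3*h - 28)/(h^2 + 6*h*y + 8*y^2)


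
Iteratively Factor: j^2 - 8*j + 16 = (j - 4)*(j - 4)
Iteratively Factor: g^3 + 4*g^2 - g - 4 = (g + 4)*(g^2 - 1) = (g + 1)*(g + 4)*(g - 1)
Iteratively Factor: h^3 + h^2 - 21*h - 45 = (h + 3)*(h^2 - 2*h - 15) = (h + 3)^2*(h - 5)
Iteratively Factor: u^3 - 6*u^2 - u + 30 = (u + 2)*(u^2 - 8*u + 15) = (u - 5)*(u + 2)*(u - 3)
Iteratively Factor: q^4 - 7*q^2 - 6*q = (q - 3)*(q^3 + 3*q^2 + 2*q) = q*(q - 3)*(q^2 + 3*q + 2) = q*(q - 3)*(q + 2)*(q + 1)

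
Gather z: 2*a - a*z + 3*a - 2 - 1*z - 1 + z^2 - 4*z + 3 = 5*a + z^2 + z*(-a - 5)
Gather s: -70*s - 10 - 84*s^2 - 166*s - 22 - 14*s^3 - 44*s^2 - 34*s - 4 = -14*s^3 - 128*s^2 - 270*s - 36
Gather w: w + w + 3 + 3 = 2*w + 6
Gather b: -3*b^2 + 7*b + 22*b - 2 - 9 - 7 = -3*b^2 + 29*b - 18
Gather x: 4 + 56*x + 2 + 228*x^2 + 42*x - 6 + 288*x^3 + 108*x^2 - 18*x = 288*x^3 + 336*x^2 + 80*x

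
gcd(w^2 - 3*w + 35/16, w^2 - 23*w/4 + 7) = w - 7/4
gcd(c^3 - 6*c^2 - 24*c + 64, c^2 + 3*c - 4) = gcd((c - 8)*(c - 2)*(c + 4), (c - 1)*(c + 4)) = c + 4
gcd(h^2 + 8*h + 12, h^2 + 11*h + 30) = h + 6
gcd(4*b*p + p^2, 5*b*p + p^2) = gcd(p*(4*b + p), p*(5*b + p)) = p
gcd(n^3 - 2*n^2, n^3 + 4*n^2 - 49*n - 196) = 1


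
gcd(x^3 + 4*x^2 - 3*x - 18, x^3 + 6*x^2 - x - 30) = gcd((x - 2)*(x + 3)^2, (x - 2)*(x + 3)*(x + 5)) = x^2 + x - 6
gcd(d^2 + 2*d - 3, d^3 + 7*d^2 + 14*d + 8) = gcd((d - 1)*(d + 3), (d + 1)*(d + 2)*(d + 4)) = 1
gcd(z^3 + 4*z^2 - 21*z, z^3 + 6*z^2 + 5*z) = z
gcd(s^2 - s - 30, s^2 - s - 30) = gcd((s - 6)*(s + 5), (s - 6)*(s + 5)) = s^2 - s - 30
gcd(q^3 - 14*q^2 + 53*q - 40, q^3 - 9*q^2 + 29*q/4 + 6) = q - 8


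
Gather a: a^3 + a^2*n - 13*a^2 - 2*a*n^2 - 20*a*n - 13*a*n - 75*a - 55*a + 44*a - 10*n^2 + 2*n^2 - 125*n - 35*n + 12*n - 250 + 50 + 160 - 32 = a^3 + a^2*(n - 13) + a*(-2*n^2 - 33*n - 86) - 8*n^2 - 148*n - 72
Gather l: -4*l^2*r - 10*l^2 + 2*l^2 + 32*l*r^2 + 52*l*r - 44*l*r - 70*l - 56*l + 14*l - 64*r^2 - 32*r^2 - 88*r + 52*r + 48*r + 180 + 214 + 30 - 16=l^2*(-4*r - 8) + l*(32*r^2 + 8*r - 112) - 96*r^2 + 12*r + 408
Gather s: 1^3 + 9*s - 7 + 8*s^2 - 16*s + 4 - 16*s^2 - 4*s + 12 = -8*s^2 - 11*s + 10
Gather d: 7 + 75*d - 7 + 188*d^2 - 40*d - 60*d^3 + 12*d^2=-60*d^3 + 200*d^2 + 35*d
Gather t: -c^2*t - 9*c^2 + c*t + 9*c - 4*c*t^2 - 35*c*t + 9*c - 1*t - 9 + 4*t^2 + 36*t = -9*c^2 + 18*c + t^2*(4 - 4*c) + t*(-c^2 - 34*c + 35) - 9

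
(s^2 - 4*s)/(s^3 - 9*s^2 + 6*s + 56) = s/(s^2 - 5*s - 14)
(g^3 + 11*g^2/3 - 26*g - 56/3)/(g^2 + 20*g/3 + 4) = (g^2 + 3*g - 28)/(g + 6)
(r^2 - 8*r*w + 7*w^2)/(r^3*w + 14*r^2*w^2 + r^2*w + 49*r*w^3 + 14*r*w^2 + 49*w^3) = (r^2 - 8*r*w + 7*w^2)/(w*(r^3 + 14*r^2*w + r^2 + 49*r*w^2 + 14*r*w + 49*w^2))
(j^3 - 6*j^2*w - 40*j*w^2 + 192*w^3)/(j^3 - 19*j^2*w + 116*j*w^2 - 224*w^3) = (-j - 6*w)/(-j + 7*w)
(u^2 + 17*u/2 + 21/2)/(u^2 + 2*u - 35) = (u + 3/2)/(u - 5)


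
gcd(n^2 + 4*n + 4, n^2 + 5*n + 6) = n + 2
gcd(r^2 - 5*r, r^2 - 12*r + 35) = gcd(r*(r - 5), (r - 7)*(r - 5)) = r - 5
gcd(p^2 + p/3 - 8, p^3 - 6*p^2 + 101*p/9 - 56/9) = p - 8/3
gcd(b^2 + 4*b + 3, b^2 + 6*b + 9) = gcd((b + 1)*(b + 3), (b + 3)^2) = b + 3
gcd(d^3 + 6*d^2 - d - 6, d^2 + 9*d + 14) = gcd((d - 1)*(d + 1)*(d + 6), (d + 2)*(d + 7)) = 1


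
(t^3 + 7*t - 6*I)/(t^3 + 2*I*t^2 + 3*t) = (t - 2*I)/t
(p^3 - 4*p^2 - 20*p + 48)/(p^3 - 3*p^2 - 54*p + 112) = (p^2 - 2*p - 24)/(p^2 - p - 56)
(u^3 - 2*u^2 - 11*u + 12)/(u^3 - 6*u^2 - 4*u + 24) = (u^3 - 2*u^2 - 11*u + 12)/(u^3 - 6*u^2 - 4*u + 24)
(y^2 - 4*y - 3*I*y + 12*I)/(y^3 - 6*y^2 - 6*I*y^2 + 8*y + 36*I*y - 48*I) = (y - 3*I)/(y^2 + y*(-2 - 6*I) + 12*I)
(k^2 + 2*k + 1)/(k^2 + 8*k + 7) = (k + 1)/(k + 7)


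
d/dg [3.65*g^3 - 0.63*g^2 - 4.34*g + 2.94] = 10.95*g^2 - 1.26*g - 4.34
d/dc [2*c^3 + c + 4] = 6*c^2 + 1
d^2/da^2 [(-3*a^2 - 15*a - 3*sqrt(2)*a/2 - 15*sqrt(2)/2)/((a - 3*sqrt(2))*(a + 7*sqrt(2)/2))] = 6*(-20*a^3 - 252*a^2 - 30*sqrt(2)*a^2 - 1290*a - 126*sqrt(2)*a - 1806 - 425*sqrt(2))/(4*a^6 + 6*sqrt(2)*a^5 - 246*a^4 - 251*sqrt(2)*a^3 + 5166*a^2 + 2646*sqrt(2)*a - 37044)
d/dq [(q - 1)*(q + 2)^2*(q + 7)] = 4*q^3 + 30*q^2 + 42*q - 4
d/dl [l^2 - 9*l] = 2*l - 9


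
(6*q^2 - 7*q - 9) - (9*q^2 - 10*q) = -3*q^2 + 3*q - 9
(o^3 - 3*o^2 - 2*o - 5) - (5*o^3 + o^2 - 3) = -4*o^3 - 4*o^2 - 2*o - 2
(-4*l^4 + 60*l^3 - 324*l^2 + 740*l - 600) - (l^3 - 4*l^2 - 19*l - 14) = -4*l^4 + 59*l^3 - 320*l^2 + 759*l - 586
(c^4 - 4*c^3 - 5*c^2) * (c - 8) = c^5 - 12*c^4 + 27*c^3 + 40*c^2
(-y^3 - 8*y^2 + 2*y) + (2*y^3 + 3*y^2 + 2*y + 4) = y^3 - 5*y^2 + 4*y + 4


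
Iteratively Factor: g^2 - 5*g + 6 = (g - 2)*(g - 3)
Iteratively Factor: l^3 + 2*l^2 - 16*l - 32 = (l + 2)*(l^2 - 16) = (l + 2)*(l + 4)*(l - 4)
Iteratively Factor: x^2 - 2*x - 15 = (x + 3)*(x - 5)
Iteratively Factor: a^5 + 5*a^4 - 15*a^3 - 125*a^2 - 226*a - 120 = (a - 5)*(a^4 + 10*a^3 + 35*a^2 + 50*a + 24) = (a - 5)*(a + 3)*(a^3 + 7*a^2 + 14*a + 8) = (a - 5)*(a + 3)*(a + 4)*(a^2 + 3*a + 2) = (a - 5)*(a + 1)*(a + 3)*(a + 4)*(a + 2)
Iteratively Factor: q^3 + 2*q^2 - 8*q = (q)*(q^2 + 2*q - 8) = q*(q + 4)*(q - 2)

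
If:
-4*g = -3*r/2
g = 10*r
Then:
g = 0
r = 0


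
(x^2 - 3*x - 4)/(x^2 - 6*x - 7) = (x - 4)/(x - 7)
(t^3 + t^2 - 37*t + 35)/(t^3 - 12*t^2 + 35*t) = (t^2 + 6*t - 7)/(t*(t - 7))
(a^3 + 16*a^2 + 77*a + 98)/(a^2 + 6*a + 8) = (a^2 + 14*a + 49)/(a + 4)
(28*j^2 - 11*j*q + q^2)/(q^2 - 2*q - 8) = (-28*j^2 + 11*j*q - q^2)/(-q^2 + 2*q + 8)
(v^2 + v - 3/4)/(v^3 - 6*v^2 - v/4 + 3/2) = (2*v + 3)/(2*v^2 - 11*v - 6)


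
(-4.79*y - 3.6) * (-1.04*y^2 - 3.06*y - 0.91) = 4.9816*y^3 + 18.4014*y^2 + 15.3749*y + 3.276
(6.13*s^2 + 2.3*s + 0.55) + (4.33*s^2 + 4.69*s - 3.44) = 10.46*s^2 + 6.99*s - 2.89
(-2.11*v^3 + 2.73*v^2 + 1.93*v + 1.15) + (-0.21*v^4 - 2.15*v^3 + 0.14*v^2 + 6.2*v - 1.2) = -0.21*v^4 - 4.26*v^3 + 2.87*v^2 + 8.13*v - 0.05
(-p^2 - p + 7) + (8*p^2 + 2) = 7*p^2 - p + 9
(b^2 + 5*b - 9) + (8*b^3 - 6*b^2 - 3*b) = 8*b^3 - 5*b^2 + 2*b - 9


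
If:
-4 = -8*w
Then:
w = 1/2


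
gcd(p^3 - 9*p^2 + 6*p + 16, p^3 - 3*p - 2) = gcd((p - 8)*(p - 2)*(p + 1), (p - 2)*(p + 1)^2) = p^2 - p - 2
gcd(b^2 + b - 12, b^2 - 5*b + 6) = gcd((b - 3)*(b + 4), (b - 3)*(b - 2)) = b - 3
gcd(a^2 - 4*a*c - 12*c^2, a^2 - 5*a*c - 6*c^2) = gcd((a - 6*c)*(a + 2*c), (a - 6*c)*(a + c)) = a - 6*c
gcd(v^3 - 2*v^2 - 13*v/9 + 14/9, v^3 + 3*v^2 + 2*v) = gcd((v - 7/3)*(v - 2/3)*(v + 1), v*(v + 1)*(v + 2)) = v + 1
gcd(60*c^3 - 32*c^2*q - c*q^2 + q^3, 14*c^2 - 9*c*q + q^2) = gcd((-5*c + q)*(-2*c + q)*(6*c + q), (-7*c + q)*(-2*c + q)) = -2*c + q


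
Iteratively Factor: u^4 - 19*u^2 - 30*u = (u + 3)*(u^3 - 3*u^2 - 10*u) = u*(u + 3)*(u^2 - 3*u - 10) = u*(u - 5)*(u + 3)*(u + 2)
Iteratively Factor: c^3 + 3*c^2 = (c + 3)*(c^2) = c*(c + 3)*(c)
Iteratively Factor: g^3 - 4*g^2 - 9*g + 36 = (g - 4)*(g^2 - 9) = (g - 4)*(g + 3)*(g - 3)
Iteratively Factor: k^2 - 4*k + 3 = (k - 3)*(k - 1)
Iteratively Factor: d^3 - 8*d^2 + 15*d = (d)*(d^2 - 8*d + 15) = d*(d - 3)*(d - 5)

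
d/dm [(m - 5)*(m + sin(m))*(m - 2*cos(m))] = (m - 5)*(m + sin(m))*(2*sin(m) + 1) + (m - 5)*(m - 2*cos(m))*(cos(m) + 1) + (m + sin(m))*(m - 2*cos(m))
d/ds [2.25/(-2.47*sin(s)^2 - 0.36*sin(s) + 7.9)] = (11.115*sin(s) + 0.81)*cos(s)/(2.47*sin(s)^2 + 0.36*sin(s) - 7.9)^2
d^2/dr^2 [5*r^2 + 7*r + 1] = 10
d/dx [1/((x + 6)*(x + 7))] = (-2*x - 13)/(x^4 + 26*x^3 + 253*x^2 + 1092*x + 1764)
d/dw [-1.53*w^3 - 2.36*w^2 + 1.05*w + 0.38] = -4.59*w^2 - 4.72*w + 1.05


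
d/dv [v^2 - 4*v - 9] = 2*v - 4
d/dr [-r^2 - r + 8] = -2*r - 1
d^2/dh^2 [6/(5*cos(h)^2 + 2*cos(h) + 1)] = 3*(-200*sin(h)^4 + 68*sin(h)^2 + 79*cos(h) - 15*cos(3*h) + 128)/(-5*sin(h)^2 + 2*cos(h) + 6)^3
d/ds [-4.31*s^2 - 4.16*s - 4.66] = -8.62*s - 4.16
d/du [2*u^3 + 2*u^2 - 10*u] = 6*u^2 + 4*u - 10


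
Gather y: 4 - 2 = 2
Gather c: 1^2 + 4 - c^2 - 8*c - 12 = -c^2 - 8*c - 7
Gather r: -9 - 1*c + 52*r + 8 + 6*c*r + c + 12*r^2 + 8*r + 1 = 12*r^2 + r*(6*c + 60)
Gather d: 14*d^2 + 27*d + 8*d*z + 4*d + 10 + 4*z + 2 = 14*d^2 + d*(8*z + 31) + 4*z + 12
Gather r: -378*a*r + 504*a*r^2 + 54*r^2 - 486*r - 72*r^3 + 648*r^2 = -72*r^3 + r^2*(504*a + 702) + r*(-378*a - 486)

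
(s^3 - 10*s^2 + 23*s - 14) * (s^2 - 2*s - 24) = s^5 - 12*s^4 + 19*s^3 + 180*s^2 - 524*s + 336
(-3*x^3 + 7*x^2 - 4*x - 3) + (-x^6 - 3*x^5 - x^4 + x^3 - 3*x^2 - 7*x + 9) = -x^6 - 3*x^5 - x^4 - 2*x^3 + 4*x^2 - 11*x + 6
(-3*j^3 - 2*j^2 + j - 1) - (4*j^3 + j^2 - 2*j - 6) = -7*j^3 - 3*j^2 + 3*j + 5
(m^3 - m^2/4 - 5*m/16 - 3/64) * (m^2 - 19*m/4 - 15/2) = m^5 - 5*m^4 - 53*m^3/8 + 53*m^2/16 + 657*m/256 + 45/128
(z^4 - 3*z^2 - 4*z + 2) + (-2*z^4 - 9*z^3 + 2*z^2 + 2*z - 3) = -z^4 - 9*z^3 - z^2 - 2*z - 1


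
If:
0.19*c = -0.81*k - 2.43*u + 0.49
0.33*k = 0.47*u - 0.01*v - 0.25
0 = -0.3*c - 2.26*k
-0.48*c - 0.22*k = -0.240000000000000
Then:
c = 0.53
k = -0.07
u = 0.18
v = -14.04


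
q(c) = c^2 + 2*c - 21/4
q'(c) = 2*c + 2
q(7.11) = 59.52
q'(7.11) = 16.22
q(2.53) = 6.21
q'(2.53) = 7.06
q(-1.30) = -6.16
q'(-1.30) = -0.60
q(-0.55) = -6.05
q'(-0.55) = 0.90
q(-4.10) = 3.36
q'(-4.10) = -6.20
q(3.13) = 10.81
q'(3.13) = 8.26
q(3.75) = 16.31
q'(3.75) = 9.50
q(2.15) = 3.67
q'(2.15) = 6.30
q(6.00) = 42.75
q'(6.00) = 14.00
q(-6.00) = 18.75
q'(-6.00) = -10.00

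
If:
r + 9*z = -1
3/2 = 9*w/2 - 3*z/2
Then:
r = -9*z - 1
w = z/3 + 1/3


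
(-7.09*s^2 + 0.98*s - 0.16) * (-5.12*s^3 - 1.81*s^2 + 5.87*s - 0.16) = 36.3008*s^5 + 7.8153*s^4 - 42.5729*s^3 + 7.1766*s^2 - 1.096*s + 0.0256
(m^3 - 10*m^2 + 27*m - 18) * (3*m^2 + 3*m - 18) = 3*m^5 - 27*m^4 + 33*m^3 + 207*m^2 - 540*m + 324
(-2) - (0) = -2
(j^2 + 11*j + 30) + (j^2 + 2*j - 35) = 2*j^2 + 13*j - 5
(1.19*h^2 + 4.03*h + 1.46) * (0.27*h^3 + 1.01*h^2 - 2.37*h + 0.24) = 0.3213*h^5 + 2.29*h^4 + 1.6442*h^3 - 7.7909*h^2 - 2.493*h + 0.3504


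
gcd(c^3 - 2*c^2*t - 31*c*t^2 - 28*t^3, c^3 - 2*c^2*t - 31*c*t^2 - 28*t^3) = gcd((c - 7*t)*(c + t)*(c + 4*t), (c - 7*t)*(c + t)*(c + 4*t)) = -c^3 + 2*c^2*t + 31*c*t^2 + 28*t^3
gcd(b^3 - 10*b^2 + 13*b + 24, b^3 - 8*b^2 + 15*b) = b - 3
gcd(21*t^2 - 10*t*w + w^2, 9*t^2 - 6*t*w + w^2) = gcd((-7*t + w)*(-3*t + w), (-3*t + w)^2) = 3*t - w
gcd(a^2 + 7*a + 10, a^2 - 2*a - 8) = a + 2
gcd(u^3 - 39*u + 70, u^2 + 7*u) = u + 7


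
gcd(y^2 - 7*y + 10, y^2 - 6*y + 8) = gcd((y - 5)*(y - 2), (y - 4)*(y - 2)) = y - 2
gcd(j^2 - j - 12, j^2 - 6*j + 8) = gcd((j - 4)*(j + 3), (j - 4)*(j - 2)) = j - 4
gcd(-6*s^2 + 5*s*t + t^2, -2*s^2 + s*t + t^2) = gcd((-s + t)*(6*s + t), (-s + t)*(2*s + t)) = s - t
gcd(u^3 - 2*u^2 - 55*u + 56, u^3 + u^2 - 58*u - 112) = u^2 - u - 56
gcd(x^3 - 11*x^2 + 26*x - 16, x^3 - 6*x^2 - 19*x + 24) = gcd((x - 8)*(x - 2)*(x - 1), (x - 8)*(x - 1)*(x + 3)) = x^2 - 9*x + 8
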